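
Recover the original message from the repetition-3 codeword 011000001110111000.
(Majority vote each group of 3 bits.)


Groups: 011, 000, 001, 110, 111, 000
Majority votes: 100110

100110


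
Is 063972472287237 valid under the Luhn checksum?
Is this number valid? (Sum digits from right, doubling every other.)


Luhn sum = 69
69 mod 10 = 9

Invalid (Luhn sum mod 10 = 9)


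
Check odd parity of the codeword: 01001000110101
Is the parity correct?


Number of 1s: 6

No, parity error (6 ones)


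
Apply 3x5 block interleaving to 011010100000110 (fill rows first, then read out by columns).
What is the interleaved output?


Matrix:
  01101
  01000
  00110
Read columns: 000110101001100

000110101001100


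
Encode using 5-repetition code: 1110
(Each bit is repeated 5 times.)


Each bit -> 5 copies

11111111111111100000


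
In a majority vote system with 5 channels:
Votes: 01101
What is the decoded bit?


Ones: 3 out of 5
Threshold: 3

1 (3/5 voted 1)


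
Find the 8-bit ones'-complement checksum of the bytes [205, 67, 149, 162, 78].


Sum = 661 mod 256 = 149
Complement = 106

106


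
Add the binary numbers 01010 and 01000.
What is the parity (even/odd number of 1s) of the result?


01010 = 10
01000 = 8
Sum = 18 = 10010
1s count = 2

even parity (2 ones in 10010)


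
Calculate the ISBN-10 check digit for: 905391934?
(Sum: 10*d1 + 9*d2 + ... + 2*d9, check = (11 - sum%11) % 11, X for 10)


Weighted sum: 263
263 mod 11 = 10

Check digit: 1


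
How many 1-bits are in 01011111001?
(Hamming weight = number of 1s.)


Counting 1s in 01011111001

7


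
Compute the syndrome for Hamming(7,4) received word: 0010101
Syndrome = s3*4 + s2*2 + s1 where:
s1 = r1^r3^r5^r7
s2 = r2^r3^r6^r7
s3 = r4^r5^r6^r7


s1=1, s2=0, s3=0

Syndrome = 1 (error at position 1)


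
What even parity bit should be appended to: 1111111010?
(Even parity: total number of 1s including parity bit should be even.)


Number of 1s in data: 8
Parity bit: 0

0


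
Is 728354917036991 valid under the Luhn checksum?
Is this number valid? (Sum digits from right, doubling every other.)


Luhn sum = 81
81 mod 10 = 1

Invalid (Luhn sum mod 10 = 1)


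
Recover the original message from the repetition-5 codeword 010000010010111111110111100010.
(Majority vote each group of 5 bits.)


Groups: 01000, 00100, 10111, 11111, 01111, 00010
Majority votes: 001110

001110


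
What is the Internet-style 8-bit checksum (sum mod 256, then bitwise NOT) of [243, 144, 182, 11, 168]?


Sum = 748 mod 256 = 236
Complement = 19

19


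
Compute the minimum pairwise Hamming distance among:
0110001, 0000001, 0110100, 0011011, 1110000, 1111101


Comparing all pairs, minimum distance: 2
Can detect 1 errors, correct 0 errors

2


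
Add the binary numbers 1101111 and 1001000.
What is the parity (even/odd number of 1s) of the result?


1101111 = 111
1001000 = 72
Sum = 183 = 10110111
1s count = 6

even parity (6 ones in 10110111)


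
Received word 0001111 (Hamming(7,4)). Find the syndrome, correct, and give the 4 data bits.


Syndrome = 0: no error detected

Data: 0111 (no errors)


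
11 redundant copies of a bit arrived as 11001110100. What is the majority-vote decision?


Ones: 6 out of 11
Threshold: 6

1 (6/11 voted 1)


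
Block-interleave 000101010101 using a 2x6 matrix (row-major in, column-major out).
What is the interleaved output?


Matrix:
  000101
  010101
Read columns: 000100110011

000100110011


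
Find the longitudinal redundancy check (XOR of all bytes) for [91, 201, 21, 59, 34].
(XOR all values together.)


XOR chain: 91 ^ 201 ^ 21 ^ 59 ^ 34 = 158

158


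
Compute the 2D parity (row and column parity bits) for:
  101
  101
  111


Row parities: 001
Column parities: 111

Row P: 001, Col P: 111, Corner: 1


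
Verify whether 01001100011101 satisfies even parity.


Number of 1s: 7

No, parity error (7 ones)


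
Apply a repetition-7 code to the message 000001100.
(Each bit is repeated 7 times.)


Each bit -> 7 copies

000000000000000000000000000000000001111111111111100000000000000


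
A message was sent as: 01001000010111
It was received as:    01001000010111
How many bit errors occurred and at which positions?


XOR: 00000000000000

0 errors (received matches sent)


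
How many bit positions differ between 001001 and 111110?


XOR: 110111
Count of 1s: 5

5


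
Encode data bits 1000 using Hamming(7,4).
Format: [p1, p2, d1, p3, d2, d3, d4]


Parity bits: p1=1, p2=1, p3=0

1110000


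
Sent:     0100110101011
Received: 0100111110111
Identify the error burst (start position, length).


XOR: 0000001011100

Burst at position 6, length 5


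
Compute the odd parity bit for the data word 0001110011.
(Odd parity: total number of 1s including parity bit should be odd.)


Number of 1s in data: 5
Parity bit: 0

0


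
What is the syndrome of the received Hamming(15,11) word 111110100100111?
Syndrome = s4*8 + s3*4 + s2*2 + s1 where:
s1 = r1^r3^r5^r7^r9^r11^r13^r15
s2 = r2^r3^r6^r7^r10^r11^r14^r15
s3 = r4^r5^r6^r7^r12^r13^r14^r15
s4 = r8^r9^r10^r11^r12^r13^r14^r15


s1=0, s2=0, s3=0, s4=0

Syndrome = 0 (no error)


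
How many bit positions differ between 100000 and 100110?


XOR: 000110
Count of 1s: 2

2


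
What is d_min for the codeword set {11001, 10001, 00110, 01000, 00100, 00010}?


Comparing all pairs, minimum distance: 1
Can detect 0 errors, correct 0 errors

1


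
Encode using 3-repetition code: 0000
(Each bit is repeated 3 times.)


Each bit -> 3 copies

000000000000


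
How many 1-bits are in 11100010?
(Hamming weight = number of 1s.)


Counting 1s in 11100010

4


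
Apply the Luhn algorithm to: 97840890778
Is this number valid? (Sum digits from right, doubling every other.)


Luhn sum = 66
66 mod 10 = 6

Invalid (Luhn sum mod 10 = 6)


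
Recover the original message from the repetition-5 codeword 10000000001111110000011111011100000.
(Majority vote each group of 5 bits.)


Groups: 10000, 00000, 11111, 10000, 01111, 10111, 00000
Majority votes: 0010110

0010110


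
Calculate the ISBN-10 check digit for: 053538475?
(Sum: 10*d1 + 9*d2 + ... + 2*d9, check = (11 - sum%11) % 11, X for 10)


Weighted sum: 209
209 mod 11 = 0

Check digit: 0


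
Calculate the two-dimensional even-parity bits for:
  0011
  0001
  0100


Row parities: 011
Column parities: 0110

Row P: 011, Col P: 0110, Corner: 0


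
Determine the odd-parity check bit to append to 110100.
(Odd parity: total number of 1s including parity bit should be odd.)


Number of 1s in data: 3
Parity bit: 0

0


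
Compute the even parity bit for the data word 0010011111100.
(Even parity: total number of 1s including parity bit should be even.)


Number of 1s in data: 7
Parity bit: 1

1


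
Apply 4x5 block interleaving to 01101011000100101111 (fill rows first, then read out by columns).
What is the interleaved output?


Matrix:
  01101
  01100
  01001
  01111
Read columns: 00001111110100011011

00001111110100011011


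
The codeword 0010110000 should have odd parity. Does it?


Number of 1s: 3

Yes, parity is correct (3 ones)


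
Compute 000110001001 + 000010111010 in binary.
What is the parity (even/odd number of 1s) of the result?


000110001001 = 393
000010111010 = 186
Sum = 579 = 1001000011
1s count = 4

even parity (4 ones in 1001000011)


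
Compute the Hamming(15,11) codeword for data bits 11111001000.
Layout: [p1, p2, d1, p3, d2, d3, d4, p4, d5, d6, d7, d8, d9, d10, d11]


Parity bits: p1=0, p2=1, p3=0, p4=0

011011101001000


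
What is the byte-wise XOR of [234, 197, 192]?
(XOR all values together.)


XOR chain: 234 ^ 197 ^ 192 = 239

239


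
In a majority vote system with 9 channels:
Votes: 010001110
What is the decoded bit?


Ones: 4 out of 9
Threshold: 5

0 (4/9 voted 1)


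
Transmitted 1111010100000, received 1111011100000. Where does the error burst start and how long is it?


XOR: 0000001000000

Burst at position 6, length 1


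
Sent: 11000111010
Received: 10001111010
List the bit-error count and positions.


XOR: 01001000000

2 error(s) at position(s): 1, 4


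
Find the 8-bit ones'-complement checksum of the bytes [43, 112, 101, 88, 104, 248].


Sum = 696 mod 256 = 184
Complement = 71

71


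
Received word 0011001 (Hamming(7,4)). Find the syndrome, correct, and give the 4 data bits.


Syndrome = 0: no error detected

Data: 1001 (no errors)


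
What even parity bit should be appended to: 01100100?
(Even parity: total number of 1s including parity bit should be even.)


Number of 1s in data: 3
Parity bit: 1

1


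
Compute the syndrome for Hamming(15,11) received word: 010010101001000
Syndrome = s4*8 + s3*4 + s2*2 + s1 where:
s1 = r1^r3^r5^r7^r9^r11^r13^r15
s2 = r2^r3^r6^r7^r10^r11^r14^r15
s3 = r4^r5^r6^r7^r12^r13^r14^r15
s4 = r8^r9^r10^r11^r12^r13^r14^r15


s1=1, s2=0, s3=1, s4=0

Syndrome = 5 (error at position 5)


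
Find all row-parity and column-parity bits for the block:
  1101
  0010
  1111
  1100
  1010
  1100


Row parities: 110000
Column parities: 1010

Row P: 110000, Col P: 1010, Corner: 0


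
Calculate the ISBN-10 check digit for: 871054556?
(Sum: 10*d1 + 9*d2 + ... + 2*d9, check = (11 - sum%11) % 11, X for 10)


Weighted sum: 248
248 mod 11 = 6

Check digit: 5


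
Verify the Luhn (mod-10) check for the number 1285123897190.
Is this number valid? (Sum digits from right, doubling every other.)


Luhn sum = 53
53 mod 10 = 3

Invalid (Luhn sum mod 10 = 3)


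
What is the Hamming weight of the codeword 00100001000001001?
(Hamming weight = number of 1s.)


Counting 1s in 00100001000001001

4


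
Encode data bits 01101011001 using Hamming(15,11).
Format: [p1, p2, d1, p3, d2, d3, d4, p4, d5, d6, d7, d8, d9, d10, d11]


Parity bits: p1=0, p2=1, p3=0, p4=0

010011001011001


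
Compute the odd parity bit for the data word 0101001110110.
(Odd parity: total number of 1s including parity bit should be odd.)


Number of 1s in data: 7
Parity bit: 0

0


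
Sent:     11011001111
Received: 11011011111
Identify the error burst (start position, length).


XOR: 00000010000

Burst at position 6, length 1


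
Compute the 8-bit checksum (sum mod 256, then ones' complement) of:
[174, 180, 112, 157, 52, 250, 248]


Sum = 1173 mod 256 = 149
Complement = 106

106


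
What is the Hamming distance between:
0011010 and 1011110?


XOR: 1000100
Count of 1s: 2

2


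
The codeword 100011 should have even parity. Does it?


Number of 1s: 3

No, parity error (3 ones)


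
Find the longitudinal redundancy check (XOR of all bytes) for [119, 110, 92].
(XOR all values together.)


XOR chain: 119 ^ 110 ^ 92 = 69

69


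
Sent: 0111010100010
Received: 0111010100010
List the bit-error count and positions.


XOR: 0000000000000

0 errors (received matches sent)


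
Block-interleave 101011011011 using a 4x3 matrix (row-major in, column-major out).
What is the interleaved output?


Matrix:
  101
  011
  011
  011
Read columns: 100001111111

100001111111


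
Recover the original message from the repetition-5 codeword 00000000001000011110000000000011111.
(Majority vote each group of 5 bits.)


Groups: 00000, 00000, 10000, 11110, 00000, 00000, 11111
Majority votes: 0001001

0001001


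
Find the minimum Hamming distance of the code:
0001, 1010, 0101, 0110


Comparing all pairs, minimum distance: 1
Can detect 0 errors, correct 0 errors

1


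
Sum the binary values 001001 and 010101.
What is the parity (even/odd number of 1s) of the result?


001001 = 9
010101 = 21
Sum = 30 = 11110
1s count = 4

even parity (4 ones in 11110)


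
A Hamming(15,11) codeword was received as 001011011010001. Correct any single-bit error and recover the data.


Syndrome = 5: error at position 5

Data: 10101010001 (corrected bit 5)


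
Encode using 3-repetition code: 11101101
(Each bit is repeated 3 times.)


Each bit -> 3 copies

111111111000111111000111


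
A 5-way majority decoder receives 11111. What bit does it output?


Ones: 5 out of 5
Threshold: 3

1 (5/5 voted 1)


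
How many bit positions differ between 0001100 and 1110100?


XOR: 1111000
Count of 1s: 4

4


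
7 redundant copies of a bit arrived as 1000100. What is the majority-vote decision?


Ones: 2 out of 7
Threshold: 4

0 (2/7 voted 1)


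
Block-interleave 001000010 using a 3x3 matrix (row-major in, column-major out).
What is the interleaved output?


Matrix:
  001
  000
  010
Read columns: 000001100

000001100


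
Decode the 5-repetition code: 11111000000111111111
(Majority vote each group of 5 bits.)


Groups: 11111, 00000, 01111, 11111
Majority votes: 1011

1011


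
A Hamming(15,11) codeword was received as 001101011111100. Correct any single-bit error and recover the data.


Syndrome = 0: no error detected

Data: 10101111100 (no errors)


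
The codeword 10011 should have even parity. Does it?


Number of 1s: 3

No, parity error (3 ones)


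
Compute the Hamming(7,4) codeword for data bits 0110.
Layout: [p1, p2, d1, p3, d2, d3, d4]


Parity bits: p1=1, p2=1, p3=0

1100110


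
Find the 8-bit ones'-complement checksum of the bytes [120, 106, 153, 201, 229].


Sum = 809 mod 256 = 41
Complement = 214

214


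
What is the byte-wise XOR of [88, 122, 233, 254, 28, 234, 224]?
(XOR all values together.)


XOR chain: 88 ^ 122 ^ 233 ^ 254 ^ 28 ^ 234 ^ 224 = 35

35


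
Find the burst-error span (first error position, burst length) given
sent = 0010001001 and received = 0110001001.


XOR: 0100000000

Burst at position 1, length 1


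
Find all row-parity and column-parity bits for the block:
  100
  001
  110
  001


Row parities: 1101
Column parities: 010

Row P: 1101, Col P: 010, Corner: 1


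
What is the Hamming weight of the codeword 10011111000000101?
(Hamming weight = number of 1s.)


Counting 1s in 10011111000000101

8


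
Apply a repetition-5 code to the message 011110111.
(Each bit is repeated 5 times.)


Each bit -> 5 copies

000001111111111111111111100000111111111111111


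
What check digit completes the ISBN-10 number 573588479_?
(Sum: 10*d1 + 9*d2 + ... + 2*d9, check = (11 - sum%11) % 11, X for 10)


Weighted sum: 315
315 mod 11 = 7

Check digit: 4


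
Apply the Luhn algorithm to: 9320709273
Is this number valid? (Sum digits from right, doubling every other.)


Luhn sum = 40
40 mod 10 = 0

Valid (Luhn sum mod 10 = 0)


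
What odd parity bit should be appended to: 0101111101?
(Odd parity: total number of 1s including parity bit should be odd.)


Number of 1s in data: 7
Parity bit: 0

0


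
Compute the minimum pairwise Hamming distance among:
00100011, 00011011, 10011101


Comparing all pairs, minimum distance: 3
Can detect 2 errors, correct 1 errors

3


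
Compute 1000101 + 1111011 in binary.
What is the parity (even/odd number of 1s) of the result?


1000101 = 69
1111011 = 123
Sum = 192 = 11000000
1s count = 2

even parity (2 ones in 11000000)


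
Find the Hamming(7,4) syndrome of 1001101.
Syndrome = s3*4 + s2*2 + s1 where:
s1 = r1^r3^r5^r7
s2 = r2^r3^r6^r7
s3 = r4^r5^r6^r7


s1=1, s2=1, s3=1

Syndrome = 7 (error at position 7)


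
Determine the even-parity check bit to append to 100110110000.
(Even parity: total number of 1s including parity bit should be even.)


Number of 1s in data: 5
Parity bit: 1

1


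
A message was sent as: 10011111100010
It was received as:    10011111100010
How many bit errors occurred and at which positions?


XOR: 00000000000000

0 errors (received matches sent)


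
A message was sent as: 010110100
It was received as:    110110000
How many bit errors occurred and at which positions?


XOR: 100000100

2 error(s) at position(s): 0, 6


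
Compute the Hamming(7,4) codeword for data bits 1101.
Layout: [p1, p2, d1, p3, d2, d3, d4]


Parity bits: p1=1, p2=0, p3=0

1010101


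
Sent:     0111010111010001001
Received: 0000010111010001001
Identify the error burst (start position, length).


XOR: 0111000000000000000

Burst at position 1, length 3


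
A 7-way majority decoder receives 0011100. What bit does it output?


Ones: 3 out of 7
Threshold: 4

0 (3/7 voted 1)


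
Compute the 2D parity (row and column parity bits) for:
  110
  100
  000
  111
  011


Row parities: 01010
Column parities: 110

Row P: 01010, Col P: 110, Corner: 0


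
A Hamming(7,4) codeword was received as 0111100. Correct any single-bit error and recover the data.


Syndrome = 0: no error detected

Data: 1100 (no errors)


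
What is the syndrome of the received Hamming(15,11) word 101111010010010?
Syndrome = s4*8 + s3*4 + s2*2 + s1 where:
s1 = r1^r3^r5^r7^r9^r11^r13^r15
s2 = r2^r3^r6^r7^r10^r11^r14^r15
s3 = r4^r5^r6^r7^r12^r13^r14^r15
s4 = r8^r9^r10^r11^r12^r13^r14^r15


s1=0, s2=0, s3=0, s4=1

Syndrome = 8 (error at position 8)


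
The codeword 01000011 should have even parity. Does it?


Number of 1s: 3

No, parity error (3 ones)


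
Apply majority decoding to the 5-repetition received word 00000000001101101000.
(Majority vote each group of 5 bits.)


Groups: 00000, 00000, 11011, 01000
Majority votes: 0010

0010


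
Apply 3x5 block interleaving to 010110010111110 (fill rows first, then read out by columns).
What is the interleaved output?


Matrix:
  01011
  00101
  11110
Read columns: 001101011101110

001101011101110


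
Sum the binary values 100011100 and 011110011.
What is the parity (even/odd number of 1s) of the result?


100011100 = 284
011110011 = 243
Sum = 527 = 1000001111
1s count = 5

odd parity (5 ones in 1000001111)


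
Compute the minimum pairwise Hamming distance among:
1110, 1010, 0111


Comparing all pairs, minimum distance: 1
Can detect 0 errors, correct 0 errors

1


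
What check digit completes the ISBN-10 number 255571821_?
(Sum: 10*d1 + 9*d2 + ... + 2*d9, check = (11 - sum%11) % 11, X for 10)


Weighted sum: 227
227 mod 11 = 7

Check digit: 4


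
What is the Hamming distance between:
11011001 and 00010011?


XOR: 11001010
Count of 1s: 4

4


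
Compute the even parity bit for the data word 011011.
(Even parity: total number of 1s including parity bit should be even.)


Number of 1s in data: 4
Parity bit: 0

0


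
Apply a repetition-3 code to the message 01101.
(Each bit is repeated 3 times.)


Each bit -> 3 copies

000111111000111


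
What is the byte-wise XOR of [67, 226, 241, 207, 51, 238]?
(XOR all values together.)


XOR chain: 67 ^ 226 ^ 241 ^ 207 ^ 51 ^ 238 = 66

66


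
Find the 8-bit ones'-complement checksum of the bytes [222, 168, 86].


Sum = 476 mod 256 = 220
Complement = 35

35


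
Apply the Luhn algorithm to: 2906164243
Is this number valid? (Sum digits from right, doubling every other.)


Luhn sum = 48
48 mod 10 = 8

Invalid (Luhn sum mod 10 = 8)


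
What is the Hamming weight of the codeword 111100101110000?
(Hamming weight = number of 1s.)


Counting 1s in 111100101110000

8


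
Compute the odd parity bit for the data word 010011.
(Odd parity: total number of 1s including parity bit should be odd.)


Number of 1s in data: 3
Parity bit: 0

0


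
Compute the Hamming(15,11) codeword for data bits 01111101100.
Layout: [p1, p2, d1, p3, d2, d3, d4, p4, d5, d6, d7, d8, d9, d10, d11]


Parity bits: p1=0, p2=1, p3=1, p4=0

010111101101100


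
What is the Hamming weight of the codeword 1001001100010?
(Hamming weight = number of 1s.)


Counting 1s in 1001001100010

5


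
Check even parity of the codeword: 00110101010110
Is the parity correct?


Number of 1s: 7

No, parity error (7 ones)


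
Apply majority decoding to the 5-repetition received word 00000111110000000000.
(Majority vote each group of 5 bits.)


Groups: 00000, 11111, 00000, 00000
Majority votes: 0100

0100


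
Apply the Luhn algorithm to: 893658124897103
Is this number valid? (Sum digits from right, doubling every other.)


Luhn sum = 69
69 mod 10 = 9

Invalid (Luhn sum mod 10 = 9)


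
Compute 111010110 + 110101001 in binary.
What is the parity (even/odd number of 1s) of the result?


111010110 = 470
110101001 = 425
Sum = 895 = 1101111111
1s count = 9

odd parity (9 ones in 1101111111)


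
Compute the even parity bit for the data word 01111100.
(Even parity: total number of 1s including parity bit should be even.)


Number of 1s in data: 5
Parity bit: 1

1


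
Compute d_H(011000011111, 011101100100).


XOR: 000101111011
Count of 1s: 7

7


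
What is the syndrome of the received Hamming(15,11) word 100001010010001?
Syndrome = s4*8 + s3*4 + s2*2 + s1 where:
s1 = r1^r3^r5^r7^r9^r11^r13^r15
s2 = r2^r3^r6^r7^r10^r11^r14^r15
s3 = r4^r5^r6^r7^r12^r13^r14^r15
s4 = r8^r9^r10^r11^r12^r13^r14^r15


s1=1, s2=1, s3=0, s4=1

Syndrome = 11 (error at position 11)


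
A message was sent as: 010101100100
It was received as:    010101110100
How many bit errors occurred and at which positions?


XOR: 000000010000

1 error(s) at position(s): 7


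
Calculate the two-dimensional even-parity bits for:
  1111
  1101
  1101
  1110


Row parities: 0111
Column parities: 0001

Row P: 0111, Col P: 0001, Corner: 1


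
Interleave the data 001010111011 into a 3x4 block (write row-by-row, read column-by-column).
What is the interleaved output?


Matrix:
  0010
  1011
  1011
Read columns: 011000111011

011000111011


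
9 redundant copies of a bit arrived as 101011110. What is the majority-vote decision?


Ones: 6 out of 9
Threshold: 5

1 (6/9 voted 1)


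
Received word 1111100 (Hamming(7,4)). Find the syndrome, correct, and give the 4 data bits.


Syndrome = 1: error at position 1

Data: 1100 (corrected bit 1)


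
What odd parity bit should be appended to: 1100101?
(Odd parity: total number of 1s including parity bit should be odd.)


Number of 1s in data: 4
Parity bit: 1

1


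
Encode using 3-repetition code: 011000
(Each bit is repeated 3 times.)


Each bit -> 3 copies

000111111000000000


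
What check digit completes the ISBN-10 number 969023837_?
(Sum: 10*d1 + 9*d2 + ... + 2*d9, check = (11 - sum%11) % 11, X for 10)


Weighted sum: 298
298 mod 11 = 1

Check digit: X


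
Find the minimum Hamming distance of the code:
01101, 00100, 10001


Comparing all pairs, minimum distance: 2
Can detect 1 errors, correct 0 errors

2


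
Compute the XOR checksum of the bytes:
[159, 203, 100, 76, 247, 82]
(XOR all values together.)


XOR chain: 159 ^ 203 ^ 100 ^ 76 ^ 247 ^ 82 = 217

217


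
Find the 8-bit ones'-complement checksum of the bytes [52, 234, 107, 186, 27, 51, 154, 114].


Sum = 925 mod 256 = 157
Complement = 98

98


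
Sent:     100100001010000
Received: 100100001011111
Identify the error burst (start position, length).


XOR: 000000000001111

Burst at position 11, length 4


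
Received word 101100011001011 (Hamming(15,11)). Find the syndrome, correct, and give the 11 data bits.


Syndrome = 10: error at position 10

Data: 10001101011 (corrected bit 10)


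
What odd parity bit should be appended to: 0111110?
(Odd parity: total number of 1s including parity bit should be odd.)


Number of 1s in data: 5
Parity bit: 0

0


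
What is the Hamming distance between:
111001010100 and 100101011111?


XOR: 011100001011
Count of 1s: 6

6


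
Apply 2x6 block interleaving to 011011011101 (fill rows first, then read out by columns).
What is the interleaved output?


Matrix:
  011011
  011101
Read columns: 001111011011

001111011011


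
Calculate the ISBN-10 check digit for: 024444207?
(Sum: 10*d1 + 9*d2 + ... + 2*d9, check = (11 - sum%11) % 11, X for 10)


Weighted sum: 144
144 mod 11 = 1

Check digit: X


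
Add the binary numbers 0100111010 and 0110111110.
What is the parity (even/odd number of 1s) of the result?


0100111010 = 314
0110111110 = 446
Sum = 760 = 1011111000
1s count = 6

even parity (6 ones in 1011111000)


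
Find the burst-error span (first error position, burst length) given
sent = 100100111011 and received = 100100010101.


XOR: 000000101110

Burst at position 6, length 5


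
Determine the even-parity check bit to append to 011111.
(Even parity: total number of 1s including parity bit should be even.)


Number of 1s in data: 5
Parity bit: 1

1


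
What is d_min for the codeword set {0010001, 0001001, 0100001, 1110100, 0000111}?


Comparing all pairs, minimum distance: 2
Can detect 1 errors, correct 0 errors

2


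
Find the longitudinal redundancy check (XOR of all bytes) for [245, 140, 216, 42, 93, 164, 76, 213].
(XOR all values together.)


XOR chain: 245 ^ 140 ^ 216 ^ 42 ^ 93 ^ 164 ^ 76 ^ 213 = 235

235


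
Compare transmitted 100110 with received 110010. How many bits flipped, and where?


XOR: 010100

2 error(s) at position(s): 1, 3


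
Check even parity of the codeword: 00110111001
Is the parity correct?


Number of 1s: 6

Yes, parity is correct (6 ones)


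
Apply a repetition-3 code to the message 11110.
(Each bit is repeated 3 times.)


Each bit -> 3 copies

111111111111000


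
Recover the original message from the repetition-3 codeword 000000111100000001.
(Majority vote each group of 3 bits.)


Groups: 000, 000, 111, 100, 000, 001
Majority votes: 001000

001000


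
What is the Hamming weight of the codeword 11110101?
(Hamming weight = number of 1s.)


Counting 1s in 11110101

6


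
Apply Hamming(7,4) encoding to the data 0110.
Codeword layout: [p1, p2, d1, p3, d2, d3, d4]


Parity bits: p1=1, p2=1, p3=0

1100110


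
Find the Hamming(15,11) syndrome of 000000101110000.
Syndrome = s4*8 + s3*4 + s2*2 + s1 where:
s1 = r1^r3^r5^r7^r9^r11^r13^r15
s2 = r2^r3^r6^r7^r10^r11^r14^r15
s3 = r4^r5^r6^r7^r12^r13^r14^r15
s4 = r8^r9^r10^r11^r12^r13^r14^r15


s1=1, s2=1, s3=1, s4=1

Syndrome = 15 (error at position 15)


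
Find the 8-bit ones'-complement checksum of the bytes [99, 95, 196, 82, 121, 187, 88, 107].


Sum = 975 mod 256 = 207
Complement = 48

48


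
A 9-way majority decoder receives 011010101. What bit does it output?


Ones: 5 out of 9
Threshold: 5

1 (5/9 voted 1)


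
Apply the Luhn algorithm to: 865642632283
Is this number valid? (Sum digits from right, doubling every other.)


Luhn sum = 52
52 mod 10 = 2

Invalid (Luhn sum mod 10 = 2)


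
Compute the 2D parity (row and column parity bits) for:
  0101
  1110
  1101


Row parities: 011
Column parities: 0110

Row P: 011, Col P: 0110, Corner: 0


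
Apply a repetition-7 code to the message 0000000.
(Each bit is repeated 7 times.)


Each bit -> 7 copies

0000000000000000000000000000000000000000000000000


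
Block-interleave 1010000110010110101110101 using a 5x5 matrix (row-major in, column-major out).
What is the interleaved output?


Matrix:
  10100
  00110
  01011
  01011
  10101
Read columns: 1000100110110010111000111

1000100110110010111000111


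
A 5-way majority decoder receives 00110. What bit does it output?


Ones: 2 out of 5
Threshold: 3

0 (2/5 voted 1)


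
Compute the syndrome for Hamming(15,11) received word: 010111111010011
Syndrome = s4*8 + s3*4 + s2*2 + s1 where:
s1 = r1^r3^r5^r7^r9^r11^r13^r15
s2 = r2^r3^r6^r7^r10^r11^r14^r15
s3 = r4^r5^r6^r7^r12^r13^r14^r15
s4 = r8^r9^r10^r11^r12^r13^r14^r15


s1=1, s2=0, s3=0, s4=1

Syndrome = 9 (error at position 9)


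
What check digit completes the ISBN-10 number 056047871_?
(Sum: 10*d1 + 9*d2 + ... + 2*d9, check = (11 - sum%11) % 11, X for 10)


Weighted sum: 207
207 mod 11 = 9

Check digit: 2


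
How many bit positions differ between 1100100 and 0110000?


XOR: 1010100
Count of 1s: 3

3


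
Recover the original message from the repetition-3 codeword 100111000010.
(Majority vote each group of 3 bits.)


Groups: 100, 111, 000, 010
Majority votes: 0100

0100


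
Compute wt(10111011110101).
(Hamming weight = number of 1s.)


Counting 1s in 10111011110101

10


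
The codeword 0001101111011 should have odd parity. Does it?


Number of 1s: 8

No, parity error (8 ones)


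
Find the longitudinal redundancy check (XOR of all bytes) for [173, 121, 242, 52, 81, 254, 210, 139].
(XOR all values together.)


XOR chain: 173 ^ 121 ^ 242 ^ 52 ^ 81 ^ 254 ^ 210 ^ 139 = 228

228


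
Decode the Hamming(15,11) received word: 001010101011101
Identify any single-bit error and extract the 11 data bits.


Syndrome = 13: error at position 13

Data: 11011011001 (corrected bit 13)


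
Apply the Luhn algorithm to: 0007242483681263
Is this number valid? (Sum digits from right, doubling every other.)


Luhn sum = 54
54 mod 10 = 4

Invalid (Luhn sum mod 10 = 4)


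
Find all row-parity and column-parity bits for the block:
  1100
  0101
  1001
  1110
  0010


Row parities: 00011
Column parities: 1100

Row P: 00011, Col P: 1100, Corner: 0


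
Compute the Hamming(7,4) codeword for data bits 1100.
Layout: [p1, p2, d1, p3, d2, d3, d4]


Parity bits: p1=0, p2=1, p3=1

0111100


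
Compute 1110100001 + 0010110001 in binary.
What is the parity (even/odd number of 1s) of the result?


1110100001 = 929
0010110001 = 177
Sum = 1106 = 10001010010
1s count = 4

even parity (4 ones in 10001010010)


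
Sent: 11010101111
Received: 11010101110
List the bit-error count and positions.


XOR: 00000000001

1 error(s) at position(s): 10


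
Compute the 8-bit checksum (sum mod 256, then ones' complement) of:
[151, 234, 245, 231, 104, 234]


Sum = 1199 mod 256 = 175
Complement = 80

80


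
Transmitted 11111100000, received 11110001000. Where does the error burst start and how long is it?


XOR: 00001101000

Burst at position 4, length 4


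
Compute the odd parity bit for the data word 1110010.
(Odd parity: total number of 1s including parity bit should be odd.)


Number of 1s in data: 4
Parity bit: 1

1


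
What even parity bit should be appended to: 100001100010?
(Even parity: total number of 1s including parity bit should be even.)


Number of 1s in data: 4
Parity bit: 0

0


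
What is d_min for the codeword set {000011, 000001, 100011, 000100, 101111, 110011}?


Comparing all pairs, minimum distance: 1
Can detect 0 errors, correct 0 errors

1


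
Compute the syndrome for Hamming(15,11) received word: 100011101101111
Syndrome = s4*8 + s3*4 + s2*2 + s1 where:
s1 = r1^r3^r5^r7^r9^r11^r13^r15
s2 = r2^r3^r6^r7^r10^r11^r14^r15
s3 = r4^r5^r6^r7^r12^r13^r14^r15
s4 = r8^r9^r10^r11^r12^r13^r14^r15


s1=0, s2=1, s3=1, s4=0

Syndrome = 6 (error at position 6)


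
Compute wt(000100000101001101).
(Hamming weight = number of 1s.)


Counting 1s in 000100000101001101

6


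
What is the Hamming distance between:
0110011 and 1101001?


XOR: 1011010
Count of 1s: 4

4


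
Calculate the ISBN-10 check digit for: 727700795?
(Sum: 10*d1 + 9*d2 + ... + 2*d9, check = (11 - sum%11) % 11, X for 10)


Weighted sum: 258
258 mod 11 = 5

Check digit: 6


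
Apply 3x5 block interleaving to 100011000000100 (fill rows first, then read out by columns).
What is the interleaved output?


Matrix:
  10001
  10000
  00100
Read columns: 110000001000100

110000001000100


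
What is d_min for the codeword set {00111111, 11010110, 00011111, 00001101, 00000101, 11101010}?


Comparing all pairs, minimum distance: 1
Can detect 0 errors, correct 0 errors

1


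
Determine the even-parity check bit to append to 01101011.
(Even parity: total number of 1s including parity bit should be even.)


Number of 1s in data: 5
Parity bit: 1

1


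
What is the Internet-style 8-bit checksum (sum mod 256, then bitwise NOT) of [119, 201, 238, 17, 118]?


Sum = 693 mod 256 = 181
Complement = 74

74


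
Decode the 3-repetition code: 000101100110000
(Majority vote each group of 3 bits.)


Groups: 000, 101, 100, 110, 000
Majority votes: 01010

01010


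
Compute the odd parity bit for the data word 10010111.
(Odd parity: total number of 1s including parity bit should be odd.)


Number of 1s in data: 5
Parity bit: 0

0


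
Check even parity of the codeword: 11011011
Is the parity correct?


Number of 1s: 6

Yes, parity is correct (6 ones)


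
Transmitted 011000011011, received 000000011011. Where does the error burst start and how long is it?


XOR: 011000000000

Burst at position 1, length 2


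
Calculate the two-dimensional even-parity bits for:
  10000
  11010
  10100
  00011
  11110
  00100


Row parities: 110001
Column parities: 00111

Row P: 110001, Col P: 00111, Corner: 1


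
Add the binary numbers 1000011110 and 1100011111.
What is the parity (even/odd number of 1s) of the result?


1000011110 = 542
1100011111 = 799
Sum = 1341 = 10100111101
1s count = 7

odd parity (7 ones in 10100111101)


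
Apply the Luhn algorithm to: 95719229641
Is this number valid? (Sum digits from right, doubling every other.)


Luhn sum = 58
58 mod 10 = 8

Invalid (Luhn sum mod 10 = 8)


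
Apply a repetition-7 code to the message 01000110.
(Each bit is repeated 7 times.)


Each bit -> 7 copies

00000001111111000000000000000000000111111111111110000000


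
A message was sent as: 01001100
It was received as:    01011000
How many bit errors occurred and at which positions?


XOR: 00010100

2 error(s) at position(s): 3, 5


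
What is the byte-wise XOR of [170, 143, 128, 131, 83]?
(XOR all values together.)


XOR chain: 170 ^ 143 ^ 128 ^ 131 ^ 83 = 117

117


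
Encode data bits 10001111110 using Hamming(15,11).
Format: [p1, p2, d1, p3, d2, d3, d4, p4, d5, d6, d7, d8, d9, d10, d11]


Parity bits: p1=0, p2=0, p3=1, p4=0

001100001111110


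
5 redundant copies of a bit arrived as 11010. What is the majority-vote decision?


Ones: 3 out of 5
Threshold: 3

1 (3/5 voted 1)


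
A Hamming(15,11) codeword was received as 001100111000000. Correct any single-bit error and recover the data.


Syndrome = 1: error at position 1

Data: 10011000000 (corrected bit 1)


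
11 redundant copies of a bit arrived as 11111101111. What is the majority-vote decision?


Ones: 10 out of 11
Threshold: 6

1 (10/11 voted 1)


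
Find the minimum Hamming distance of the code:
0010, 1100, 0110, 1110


Comparing all pairs, minimum distance: 1
Can detect 0 errors, correct 0 errors

1


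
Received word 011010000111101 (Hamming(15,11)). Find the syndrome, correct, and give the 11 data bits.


Syndrome = 11: error at position 11

Data: 11000101101 (corrected bit 11)


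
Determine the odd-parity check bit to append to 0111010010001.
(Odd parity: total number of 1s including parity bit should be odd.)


Number of 1s in data: 6
Parity bit: 1

1


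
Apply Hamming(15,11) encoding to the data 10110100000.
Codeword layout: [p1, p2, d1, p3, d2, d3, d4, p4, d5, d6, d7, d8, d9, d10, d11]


Parity bits: p1=0, p2=0, p3=0, p4=1

001001110100000


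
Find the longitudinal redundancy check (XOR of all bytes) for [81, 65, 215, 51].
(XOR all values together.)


XOR chain: 81 ^ 65 ^ 215 ^ 51 = 244

244


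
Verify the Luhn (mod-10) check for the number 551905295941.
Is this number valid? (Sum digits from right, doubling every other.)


Luhn sum = 54
54 mod 10 = 4

Invalid (Luhn sum mod 10 = 4)


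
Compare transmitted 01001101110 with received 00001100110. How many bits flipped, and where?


XOR: 01000001000

2 error(s) at position(s): 1, 7


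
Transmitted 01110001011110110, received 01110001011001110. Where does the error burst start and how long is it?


XOR: 00000000000111000

Burst at position 11, length 3


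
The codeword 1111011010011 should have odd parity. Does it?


Number of 1s: 9

Yes, parity is correct (9 ones)


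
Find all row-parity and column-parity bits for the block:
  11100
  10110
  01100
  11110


Row parities: 1100
Column parities: 11000

Row P: 1100, Col P: 11000, Corner: 0


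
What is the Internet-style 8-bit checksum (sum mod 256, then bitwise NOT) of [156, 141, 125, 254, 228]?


Sum = 904 mod 256 = 136
Complement = 119

119


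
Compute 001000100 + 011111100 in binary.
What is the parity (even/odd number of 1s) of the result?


001000100 = 68
011111100 = 252
Sum = 320 = 101000000
1s count = 2

even parity (2 ones in 101000000)


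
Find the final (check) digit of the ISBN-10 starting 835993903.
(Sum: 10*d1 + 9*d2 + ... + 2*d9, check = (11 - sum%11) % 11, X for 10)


Weighted sum: 321
321 mod 11 = 2

Check digit: 9


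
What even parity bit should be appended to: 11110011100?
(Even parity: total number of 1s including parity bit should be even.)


Number of 1s in data: 7
Parity bit: 1

1


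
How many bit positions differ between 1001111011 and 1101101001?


XOR: 0100010010
Count of 1s: 3

3


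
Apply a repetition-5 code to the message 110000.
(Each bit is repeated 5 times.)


Each bit -> 5 copies

111111111100000000000000000000


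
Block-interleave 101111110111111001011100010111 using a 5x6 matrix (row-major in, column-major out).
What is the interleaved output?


Matrix:
  101111
  110111
  111001
  011100
  010111
Read columns: 111000111110110110111100111101

111000111110110110111100111101


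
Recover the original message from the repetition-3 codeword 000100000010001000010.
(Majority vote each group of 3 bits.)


Groups: 000, 100, 000, 010, 001, 000, 010
Majority votes: 0000000

0000000


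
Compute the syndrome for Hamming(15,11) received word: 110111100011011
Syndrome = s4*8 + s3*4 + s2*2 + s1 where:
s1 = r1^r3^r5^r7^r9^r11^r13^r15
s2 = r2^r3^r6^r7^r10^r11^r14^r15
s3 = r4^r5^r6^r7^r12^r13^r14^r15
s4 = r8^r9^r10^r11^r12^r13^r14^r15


s1=1, s2=0, s3=1, s4=0

Syndrome = 5 (error at position 5)


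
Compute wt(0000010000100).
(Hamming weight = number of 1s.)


Counting 1s in 0000010000100

2


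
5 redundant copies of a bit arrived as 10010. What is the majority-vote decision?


Ones: 2 out of 5
Threshold: 3

0 (2/5 voted 1)


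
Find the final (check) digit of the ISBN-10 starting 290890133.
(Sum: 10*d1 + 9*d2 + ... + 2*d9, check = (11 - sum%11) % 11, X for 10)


Weighted sum: 230
230 mod 11 = 10

Check digit: 1


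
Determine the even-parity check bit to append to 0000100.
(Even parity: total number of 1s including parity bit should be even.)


Number of 1s in data: 1
Parity bit: 1

1


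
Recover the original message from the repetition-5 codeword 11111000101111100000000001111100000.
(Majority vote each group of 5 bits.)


Groups: 11111, 00010, 11111, 00000, 00000, 11111, 00000
Majority votes: 1010010

1010010


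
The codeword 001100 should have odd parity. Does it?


Number of 1s: 2

No, parity error (2 ones)


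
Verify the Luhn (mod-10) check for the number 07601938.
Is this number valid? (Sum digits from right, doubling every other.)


Luhn sum = 35
35 mod 10 = 5

Invalid (Luhn sum mod 10 = 5)


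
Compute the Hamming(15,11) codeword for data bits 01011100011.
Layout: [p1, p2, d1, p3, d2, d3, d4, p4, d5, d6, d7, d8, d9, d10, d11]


Parity bits: p1=0, p2=0, p3=0, p4=0

000010101100011


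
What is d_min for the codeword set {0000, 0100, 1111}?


Comparing all pairs, minimum distance: 1
Can detect 0 errors, correct 0 errors

1


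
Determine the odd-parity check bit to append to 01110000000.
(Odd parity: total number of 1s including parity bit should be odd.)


Number of 1s in data: 3
Parity bit: 0

0
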